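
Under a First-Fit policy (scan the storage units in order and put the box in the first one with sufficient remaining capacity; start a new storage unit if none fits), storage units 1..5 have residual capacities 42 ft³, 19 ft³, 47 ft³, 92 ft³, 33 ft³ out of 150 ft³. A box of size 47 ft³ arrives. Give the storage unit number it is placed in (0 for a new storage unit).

Storage units with room: storage unit 3 (47 ft³), storage unit 4 (92 ft³).
The first with room is storage unit 3.

3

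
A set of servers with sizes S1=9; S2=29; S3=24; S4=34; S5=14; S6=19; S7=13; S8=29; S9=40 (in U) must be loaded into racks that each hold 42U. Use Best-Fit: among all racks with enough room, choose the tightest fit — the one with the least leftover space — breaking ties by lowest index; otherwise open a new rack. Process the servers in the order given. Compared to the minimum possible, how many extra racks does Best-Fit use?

0

Best-Fit: [9,29] [24,14] [34] [19,13] [29] [40] → 6 racks.
Total size 211U; any packing needs at least ⌈211/42⌉ = 6 racks.
So 6 is already optimal.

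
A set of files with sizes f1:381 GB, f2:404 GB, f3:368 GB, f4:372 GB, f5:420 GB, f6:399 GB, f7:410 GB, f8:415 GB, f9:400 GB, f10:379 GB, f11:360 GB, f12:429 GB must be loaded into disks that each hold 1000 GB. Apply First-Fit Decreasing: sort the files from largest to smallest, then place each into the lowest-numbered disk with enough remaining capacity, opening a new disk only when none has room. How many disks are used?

Sorted descending: 429, 420, 415, 410, 404, 400, 399, 381, 379, 372, 368, 360.
Put 429 GB in disk 1; 571 GB remain.
Put 420 GB in disk 1; 151 GB remain.
Put 415 GB in disk 2; 585 GB remain.
Put 410 GB in disk 2; 175 GB remain.
Put 404 GB in disk 3; 596 GB remain.
Put 400 GB in disk 3; 196 GB remain.
Put 399 GB in disk 4; 601 GB remain.
Put 381 GB in disk 4; 220 GB remain.
Put 379 GB in disk 5; 621 GB remain.
Put 372 GB in disk 5; 249 GB remain.
Put 368 GB in disk 6; 632 GB remain.
Put 360 GB in disk 6; 272 GB remain.

6 disks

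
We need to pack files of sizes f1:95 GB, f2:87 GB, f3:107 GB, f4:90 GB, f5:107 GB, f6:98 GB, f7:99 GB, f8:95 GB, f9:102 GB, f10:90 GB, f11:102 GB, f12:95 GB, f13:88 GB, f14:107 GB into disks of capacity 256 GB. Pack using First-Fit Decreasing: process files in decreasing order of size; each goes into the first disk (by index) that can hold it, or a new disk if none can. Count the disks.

7 disks

Sorted descending: 107, 107, 107, 102, 102, 99, 98, 95, 95, 95, 90, 90, 88, 87.
107 GB → disk 1 (remaining 149 GB)
107 GB → disk 1 (remaining 42 GB)
107 GB → disk 2 (remaining 149 GB)
102 GB → disk 2 (remaining 47 GB)
102 GB → disk 3 (remaining 154 GB)
99 GB → disk 3 (remaining 55 GB)
98 GB → disk 4 (remaining 158 GB)
95 GB → disk 4 (remaining 63 GB)
95 GB → disk 5 (remaining 161 GB)
95 GB → disk 5 (remaining 66 GB)
90 GB → disk 6 (remaining 166 GB)
90 GB → disk 6 (remaining 76 GB)
88 GB → disk 7 (remaining 168 GB)
87 GB → disk 7 (remaining 81 GB)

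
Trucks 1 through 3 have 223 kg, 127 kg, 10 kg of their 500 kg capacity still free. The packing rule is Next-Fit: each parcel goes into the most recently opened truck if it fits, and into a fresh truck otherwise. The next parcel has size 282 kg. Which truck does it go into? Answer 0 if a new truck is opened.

0

Next-Fit only looks at truck 3, which has 10 kg free.
282 kg does not fit, so a new truck is opened.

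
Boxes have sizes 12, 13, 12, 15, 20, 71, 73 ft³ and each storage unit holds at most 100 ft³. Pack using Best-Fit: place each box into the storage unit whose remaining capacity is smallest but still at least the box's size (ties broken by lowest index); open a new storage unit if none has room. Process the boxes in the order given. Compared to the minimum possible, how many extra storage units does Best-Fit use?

0

Best-Fit: [12,13,12,15,20] [71] [73] → 3 storage units.
Total size 216 ft³; any packing needs at least ⌈216/100⌉ = 3 storage units.
So 3 is already optimal.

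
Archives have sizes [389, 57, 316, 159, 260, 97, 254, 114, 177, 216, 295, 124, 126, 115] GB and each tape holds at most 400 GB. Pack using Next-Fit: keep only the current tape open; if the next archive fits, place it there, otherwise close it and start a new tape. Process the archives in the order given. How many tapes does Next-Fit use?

389 GB → tape 1 (remaining 11 GB)
57 GB → tape 2 (remaining 343 GB)
316 GB → tape 2 (remaining 27 GB)
159 GB → tape 3 (remaining 241 GB)
260 GB → tape 4 (remaining 140 GB)
97 GB → tape 4 (remaining 43 GB)
254 GB → tape 5 (remaining 146 GB)
114 GB → tape 5 (remaining 32 GB)
177 GB → tape 6 (remaining 223 GB)
216 GB → tape 6 (remaining 7 GB)
295 GB → tape 7 (remaining 105 GB)
124 GB → tape 8 (remaining 276 GB)
126 GB → tape 8 (remaining 150 GB)
115 GB → tape 8 (remaining 35 GB)

8 tapes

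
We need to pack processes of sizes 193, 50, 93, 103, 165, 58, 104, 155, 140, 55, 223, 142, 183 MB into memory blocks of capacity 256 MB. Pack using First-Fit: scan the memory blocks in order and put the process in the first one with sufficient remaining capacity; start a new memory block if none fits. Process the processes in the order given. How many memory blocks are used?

8

193 MB → memory block 1 (remaining 63 MB)
50 MB → memory block 1 (remaining 13 MB)
93 MB → memory block 2 (remaining 163 MB)
103 MB → memory block 2 (remaining 60 MB)
165 MB → memory block 3 (remaining 91 MB)
58 MB → memory block 2 (remaining 2 MB)
104 MB → memory block 4 (remaining 152 MB)
155 MB → memory block 5 (remaining 101 MB)
140 MB → memory block 4 (remaining 12 MB)
55 MB → memory block 3 (remaining 36 MB)
223 MB → memory block 6 (remaining 33 MB)
142 MB → memory block 7 (remaining 114 MB)
183 MB → memory block 8 (remaining 73 MB)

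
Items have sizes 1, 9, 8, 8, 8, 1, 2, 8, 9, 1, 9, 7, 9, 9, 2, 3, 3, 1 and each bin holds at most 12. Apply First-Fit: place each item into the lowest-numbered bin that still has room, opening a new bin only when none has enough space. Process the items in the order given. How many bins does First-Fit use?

10

1 → bin 1 (remaining 11)
9 → bin 1 (remaining 2)
8 → bin 2 (remaining 4)
8 → bin 3 (remaining 4)
8 → bin 4 (remaining 4)
1 → bin 1 (remaining 1)
2 → bin 2 (remaining 2)
8 → bin 5 (remaining 4)
9 → bin 6 (remaining 3)
1 → bin 1 (remaining 0)
9 → bin 7 (remaining 3)
7 → bin 8 (remaining 5)
9 → bin 9 (remaining 3)
9 → bin 10 (remaining 3)
2 → bin 2 (remaining 0)
3 → bin 3 (remaining 1)
3 → bin 4 (remaining 1)
1 → bin 3 (remaining 0)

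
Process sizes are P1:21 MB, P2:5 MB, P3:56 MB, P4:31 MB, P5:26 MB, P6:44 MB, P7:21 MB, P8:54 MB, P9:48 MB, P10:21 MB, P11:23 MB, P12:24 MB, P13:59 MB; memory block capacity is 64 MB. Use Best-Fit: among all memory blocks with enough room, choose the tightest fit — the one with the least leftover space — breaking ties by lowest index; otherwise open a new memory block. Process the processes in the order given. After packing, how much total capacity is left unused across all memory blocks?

143

P1 (21 MB) → memory block 1 (remaining 43 MB)
P2 (5 MB) → memory block 1 (remaining 38 MB)
P3 (56 MB) → memory block 2 (remaining 8 MB)
P4 (31 MB) → memory block 1 (remaining 7 MB)
P5 (26 MB) → memory block 3 (remaining 38 MB)
P6 (44 MB) → memory block 4 (remaining 20 MB)
P7 (21 MB) → memory block 3 (remaining 17 MB)
P8 (54 MB) → memory block 5 (remaining 10 MB)
P9 (48 MB) → memory block 6 (remaining 16 MB)
P10 (21 MB) → memory block 7 (remaining 43 MB)
P11 (23 MB) → memory block 7 (remaining 20 MB)
P12 (24 MB) → memory block 8 (remaining 40 MB)
P13 (59 MB) → memory block 9 (remaining 5 MB)
9 memory blocks × 64 MB = 576 MB; used 433 MB; unused 143 MB.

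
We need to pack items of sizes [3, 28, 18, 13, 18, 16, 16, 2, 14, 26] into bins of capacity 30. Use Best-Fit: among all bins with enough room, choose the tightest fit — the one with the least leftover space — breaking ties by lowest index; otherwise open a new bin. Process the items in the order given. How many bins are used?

6 bins

3 → bin 1 (remaining 27)
28 → bin 2 (remaining 2)
18 → bin 1 (remaining 9)
13 → bin 3 (remaining 17)
18 → bin 4 (remaining 12)
16 → bin 3 (remaining 1)
16 → bin 5 (remaining 14)
2 → bin 2 (remaining 0)
14 → bin 5 (remaining 0)
26 → bin 6 (remaining 4)
Final bins: [3,18] [28,2] [13,16] [18] [16,14] [26].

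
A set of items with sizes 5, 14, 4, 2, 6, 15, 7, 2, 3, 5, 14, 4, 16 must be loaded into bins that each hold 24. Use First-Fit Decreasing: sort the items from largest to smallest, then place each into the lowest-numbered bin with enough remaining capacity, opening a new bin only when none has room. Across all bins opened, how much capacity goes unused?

Sorted descending: 16, 15, 14, 14, 7, 6, 5, 5, 4, 4, 3, 2, 2.
bin 1: place 16, 8 left
bin 2: place 15, 9 left
bin 3: place 14, 10 left
bin 4: place 14, 10 left
bin 1: place 7, 1 left
bin 2: place 6, 3 left
bin 3: place 5, 5 left
bin 3: place 5, 0 left
bin 4: place 4, 6 left
bin 4: place 4, 2 left
bin 2: place 3, 0 left
bin 4: place 2, 0 left
bin 5: place 2, 22 left
5 bins × 24 = 120; used 97; unused 23.

23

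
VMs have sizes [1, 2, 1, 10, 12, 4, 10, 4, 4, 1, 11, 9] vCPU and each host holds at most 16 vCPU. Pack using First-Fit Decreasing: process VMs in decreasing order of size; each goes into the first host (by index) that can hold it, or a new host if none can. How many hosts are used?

5

Sorted descending: 12, 11, 10, 10, 9, 4, 4, 4, 2, 1, 1, 1.
12 vCPU → host 1 (remaining 4 vCPU)
11 vCPU → host 2 (remaining 5 vCPU)
10 vCPU → host 3 (remaining 6 vCPU)
10 vCPU → host 4 (remaining 6 vCPU)
9 vCPU → host 5 (remaining 7 vCPU)
4 vCPU → host 1 (remaining 0 vCPU)
4 vCPU → host 2 (remaining 1 vCPU)
4 vCPU → host 3 (remaining 2 vCPU)
2 vCPU → host 3 (remaining 0 vCPU)
1 vCPU → host 2 (remaining 0 vCPU)
1 vCPU → host 4 (remaining 5 vCPU)
1 vCPU → host 4 (remaining 4 vCPU)
Final hosts: [12,4] [11,4,1] [10,4,2] [10,1,1] [9].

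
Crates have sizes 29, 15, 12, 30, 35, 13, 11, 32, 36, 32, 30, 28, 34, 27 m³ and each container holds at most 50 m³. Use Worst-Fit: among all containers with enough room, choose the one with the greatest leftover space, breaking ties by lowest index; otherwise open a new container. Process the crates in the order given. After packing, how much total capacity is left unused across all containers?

136

container 1: place 29 m³, 21 m³ left
container 1: place 15 m³, 6 m³ left
container 2: place 12 m³, 38 m³ left
container 2: place 30 m³, 8 m³ left
container 3: place 35 m³, 15 m³ left
container 3: place 13 m³, 2 m³ left
container 4: place 11 m³, 39 m³ left
container 4: place 32 m³, 7 m³ left
container 5: place 36 m³, 14 m³ left
container 6: place 32 m³, 18 m³ left
container 7: place 30 m³, 20 m³ left
container 8: place 28 m³, 22 m³ left
container 9: place 34 m³, 16 m³ left
container 10: place 27 m³, 23 m³ left
10 containers × 50 m³ = 500 m³; used 364 m³; unused 136 m³.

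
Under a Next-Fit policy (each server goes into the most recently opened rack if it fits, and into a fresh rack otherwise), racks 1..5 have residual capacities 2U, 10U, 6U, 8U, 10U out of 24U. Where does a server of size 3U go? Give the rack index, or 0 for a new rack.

5

Next-Fit only looks at rack 5, which has 10U free.
3U fits there.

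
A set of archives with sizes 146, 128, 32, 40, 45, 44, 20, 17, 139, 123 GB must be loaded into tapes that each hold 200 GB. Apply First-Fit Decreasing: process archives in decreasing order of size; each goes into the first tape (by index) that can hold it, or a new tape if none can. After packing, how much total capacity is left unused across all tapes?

Sorted descending: 146, 139, 128, 123, 45, 44, 40, 32, 20, 17.
146 GB → tape 1 (remaining 54 GB)
139 GB → tape 2 (remaining 61 GB)
128 GB → tape 3 (remaining 72 GB)
123 GB → tape 4 (remaining 77 GB)
45 GB → tape 1 (remaining 9 GB)
44 GB → tape 2 (remaining 17 GB)
40 GB → tape 3 (remaining 32 GB)
32 GB → tape 3 (remaining 0 GB)
20 GB → tape 4 (remaining 57 GB)
17 GB → tape 2 (remaining 0 GB)
4 tapes × 200 GB = 800 GB; used 734 GB; unused 66 GB.

66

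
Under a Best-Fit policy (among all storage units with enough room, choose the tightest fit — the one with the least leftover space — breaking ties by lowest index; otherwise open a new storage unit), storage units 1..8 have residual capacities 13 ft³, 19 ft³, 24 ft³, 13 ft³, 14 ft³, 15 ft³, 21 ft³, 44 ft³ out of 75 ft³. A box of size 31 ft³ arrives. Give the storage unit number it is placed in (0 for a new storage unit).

8

Storage units with room: storage unit 8 (44 ft³).
Tightest fit is storage unit 8 with 44 ft³ free.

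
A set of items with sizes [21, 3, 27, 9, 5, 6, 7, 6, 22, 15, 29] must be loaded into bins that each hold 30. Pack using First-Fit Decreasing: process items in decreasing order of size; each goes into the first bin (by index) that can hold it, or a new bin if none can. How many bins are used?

Sorted descending: 29, 27, 22, 21, 15, 9, 7, 6, 6, 5, 3.
Put 29 in bin 1; 1 remain.
Put 27 in bin 2; 3 remain.
Put 22 in bin 3; 8 remain.
Put 21 in bin 4; 9 remain.
Put 15 in bin 5; 15 remain.
Put 9 in bin 4; 0 remain.
Put 7 in bin 3; 1 remain.
Put 6 in bin 5; 9 remain.
Put 6 in bin 5; 3 remain.
Put 5 in bin 6; 25 remain.
Put 3 in bin 2; 0 remain.
Final bins: [29] [27,3] [22,7] [21,9] [15,6,6] [5].

6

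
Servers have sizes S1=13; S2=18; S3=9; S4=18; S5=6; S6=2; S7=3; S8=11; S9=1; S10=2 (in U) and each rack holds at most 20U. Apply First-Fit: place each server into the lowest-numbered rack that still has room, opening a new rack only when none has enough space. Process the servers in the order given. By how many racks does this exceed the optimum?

0

First-Fit: [13,6,1] [18,2] [9,3,2] [18] [11] → 5 racks.
Total size 83U; any packing needs at least ⌈83/20⌉ = 5 racks.
So 5 is already optimal.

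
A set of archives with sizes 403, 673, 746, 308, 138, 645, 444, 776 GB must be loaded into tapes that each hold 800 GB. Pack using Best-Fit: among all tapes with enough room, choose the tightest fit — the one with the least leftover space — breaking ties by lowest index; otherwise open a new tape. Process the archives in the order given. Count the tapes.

403 GB → tape 1 (remaining 397 GB)
673 GB → tape 2 (remaining 127 GB)
746 GB → tape 3 (remaining 54 GB)
308 GB → tape 1 (remaining 89 GB)
138 GB → tape 4 (remaining 662 GB)
645 GB → tape 4 (remaining 17 GB)
444 GB → tape 5 (remaining 356 GB)
776 GB → tape 6 (remaining 24 GB)

6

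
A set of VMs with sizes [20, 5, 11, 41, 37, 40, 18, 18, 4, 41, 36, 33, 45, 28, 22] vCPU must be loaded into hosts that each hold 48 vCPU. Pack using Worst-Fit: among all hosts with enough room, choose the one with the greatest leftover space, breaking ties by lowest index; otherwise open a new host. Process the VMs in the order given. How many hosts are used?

11

Put 20 vCPU in host 1; 28 vCPU remain.
Put 5 vCPU in host 1; 23 vCPU remain.
Put 11 vCPU in host 1; 12 vCPU remain.
Put 41 vCPU in host 2; 7 vCPU remain.
Put 37 vCPU in host 3; 11 vCPU remain.
Put 40 vCPU in host 4; 8 vCPU remain.
Put 18 vCPU in host 5; 30 vCPU remain.
Put 18 vCPU in host 5; 12 vCPU remain.
Put 4 vCPU in host 1; 8 vCPU remain.
Put 41 vCPU in host 6; 7 vCPU remain.
Put 36 vCPU in host 7; 12 vCPU remain.
Put 33 vCPU in host 8; 15 vCPU remain.
Put 45 vCPU in host 9; 3 vCPU remain.
Put 28 vCPU in host 10; 20 vCPU remain.
Put 22 vCPU in host 11; 26 vCPU remain.
Final hosts: [20,5,11,4] [41] [37] [40] [18,18] [41] [36] [33] [45] [28] [22].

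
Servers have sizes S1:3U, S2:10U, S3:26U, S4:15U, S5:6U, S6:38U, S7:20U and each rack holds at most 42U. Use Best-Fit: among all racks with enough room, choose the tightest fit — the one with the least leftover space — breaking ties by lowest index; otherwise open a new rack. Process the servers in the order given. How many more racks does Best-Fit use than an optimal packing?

0

Best-Fit: [3,10,26] [15,6,20] [38] → 3 racks.
Total size 118U; any packing needs at least ⌈118/42⌉ = 3 racks.
So 3 is already optimal.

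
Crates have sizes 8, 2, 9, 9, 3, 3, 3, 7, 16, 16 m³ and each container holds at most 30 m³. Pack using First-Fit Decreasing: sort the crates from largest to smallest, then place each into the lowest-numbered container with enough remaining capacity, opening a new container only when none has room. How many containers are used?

Sorted descending: 16, 16, 9, 9, 8, 7, 3, 3, 3, 2.
16 m³ → container 1 (remaining 14 m³)
16 m³ → container 2 (remaining 14 m³)
9 m³ → container 1 (remaining 5 m³)
9 m³ → container 2 (remaining 5 m³)
8 m³ → container 3 (remaining 22 m³)
7 m³ → container 3 (remaining 15 m³)
3 m³ → container 1 (remaining 2 m³)
3 m³ → container 2 (remaining 2 m³)
3 m³ → container 3 (remaining 12 m³)
2 m³ → container 1 (remaining 0 m³)

3 containers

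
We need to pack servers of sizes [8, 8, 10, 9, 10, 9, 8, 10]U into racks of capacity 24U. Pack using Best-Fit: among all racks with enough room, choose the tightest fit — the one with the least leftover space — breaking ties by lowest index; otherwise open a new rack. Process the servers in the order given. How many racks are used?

Put 8U in rack 1; 16U remain.
Put 8U in rack 1; 8U remain.
Put 10U in rack 2; 14U remain.
Put 9U in rack 2; 5U remain.
Put 10U in rack 3; 14U remain.
Put 9U in rack 3; 5U remain.
Put 8U in rack 1; 0U remain.
Put 10U in rack 4; 14U remain.

4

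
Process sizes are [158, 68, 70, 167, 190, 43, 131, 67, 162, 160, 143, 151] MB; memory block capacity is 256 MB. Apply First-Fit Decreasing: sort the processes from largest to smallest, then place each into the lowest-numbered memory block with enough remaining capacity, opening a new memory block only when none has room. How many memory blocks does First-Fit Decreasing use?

8 memory blocks

Sorted descending: 190, 167, 162, 160, 158, 151, 143, 131, 70, 68, 67, 43.
Put 190 MB in memory block 1; 66 MB remain.
Put 167 MB in memory block 2; 89 MB remain.
Put 162 MB in memory block 3; 94 MB remain.
Put 160 MB in memory block 4; 96 MB remain.
Put 158 MB in memory block 5; 98 MB remain.
Put 151 MB in memory block 6; 105 MB remain.
Put 143 MB in memory block 7; 113 MB remain.
Put 131 MB in memory block 8; 125 MB remain.
Put 70 MB in memory block 2; 19 MB remain.
Put 68 MB in memory block 3; 26 MB remain.
Put 67 MB in memory block 4; 29 MB remain.
Put 43 MB in memory block 1; 23 MB remain.
Final memory blocks: [190,43] [167,70] [162,68] [160,67] [158] [151] [143] [131].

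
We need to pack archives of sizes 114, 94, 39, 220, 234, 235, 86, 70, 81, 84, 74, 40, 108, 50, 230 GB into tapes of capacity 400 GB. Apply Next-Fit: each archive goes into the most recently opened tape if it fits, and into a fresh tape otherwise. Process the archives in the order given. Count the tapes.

Put 114 GB in tape 1; 286 GB remain.
Put 94 GB in tape 1; 192 GB remain.
Put 39 GB in tape 1; 153 GB remain.
Put 220 GB in tape 2; 180 GB remain.
Put 234 GB in tape 3; 166 GB remain.
Put 235 GB in tape 4; 165 GB remain.
Put 86 GB in tape 4; 79 GB remain.
Put 70 GB in tape 4; 9 GB remain.
Put 81 GB in tape 5; 319 GB remain.
Put 84 GB in tape 5; 235 GB remain.
Put 74 GB in tape 5; 161 GB remain.
Put 40 GB in tape 5; 121 GB remain.
Put 108 GB in tape 5; 13 GB remain.
Put 50 GB in tape 6; 350 GB remain.
Put 230 GB in tape 6; 120 GB remain.

6 tapes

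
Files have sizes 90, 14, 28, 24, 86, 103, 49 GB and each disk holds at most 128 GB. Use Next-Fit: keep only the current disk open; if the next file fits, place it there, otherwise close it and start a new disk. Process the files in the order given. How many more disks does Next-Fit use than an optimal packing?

1

Next-Fit: [90,14] [28,24] [86] [103] [49] → 5 disks.
Total size 394 GB; any packing needs at least ⌈394/128⌉ = 4 disks.
An optimal packing achieves that bound: [103,24] [90,28] [86,14] [49] → 4 disks.
Excess: 5 − 4 = 1.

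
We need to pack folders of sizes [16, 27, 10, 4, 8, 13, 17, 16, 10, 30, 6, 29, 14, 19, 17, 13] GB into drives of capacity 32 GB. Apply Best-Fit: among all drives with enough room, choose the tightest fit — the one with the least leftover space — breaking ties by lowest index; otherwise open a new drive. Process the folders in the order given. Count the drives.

16 GB → drive 1 (remaining 16 GB)
27 GB → drive 2 (remaining 5 GB)
10 GB → drive 1 (remaining 6 GB)
4 GB → drive 2 (remaining 1 GB)
8 GB → drive 3 (remaining 24 GB)
13 GB → drive 3 (remaining 11 GB)
17 GB → drive 4 (remaining 15 GB)
16 GB → drive 5 (remaining 16 GB)
10 GB → drive 3 (remaining 1 GB)
30 GB → drive 6 (remaining 2 GB)
6 GB → drive 1 (remaining 0 GB)
29 GB → drive 7 (remaining 3 GB)
14 GB → drive 4 (remaining 1 GB)
19 GB → drive 8 (remaining 13 GB)
17 GB → drive 9 (remaining 15 GB)
13 GB → drive 8 (remaining 0 GB)
Final drives: [16,10,6] [27,4] [8,13,10] [17,14] [16] [30] [29] [19,13] [17].

9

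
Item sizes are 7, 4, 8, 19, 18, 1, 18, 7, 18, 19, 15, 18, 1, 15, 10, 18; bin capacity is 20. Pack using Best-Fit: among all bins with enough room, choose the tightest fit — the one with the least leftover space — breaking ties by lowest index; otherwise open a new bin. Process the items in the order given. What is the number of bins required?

11 bins

bin 1: place 7, 13 left
bin 1: place 4, 9 left
bin 1: place 8, 1 left
bin 2: place 19, 1 left
bin 3: place 18, 2 left
bin 1: place 1, 0 left
bin 4: place 18, 2 left
bin 5: place 7, 13 left
bin 6: place 18, 2 left
bin 7: place 19, 1 left
bin 8: place 15, 5 left
bin 9: place 18, 2 left
bin 2: place 1, 0 left
bin 10: place 15, 5 left
bin 5: place 10, 3 left
bin 11: place 18, 2 left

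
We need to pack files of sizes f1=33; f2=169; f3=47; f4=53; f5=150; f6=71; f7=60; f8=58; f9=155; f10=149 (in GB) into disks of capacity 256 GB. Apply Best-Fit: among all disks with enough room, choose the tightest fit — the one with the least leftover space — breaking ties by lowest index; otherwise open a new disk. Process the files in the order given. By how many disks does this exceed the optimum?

1

Best-Fit: [33,169,47] [53,150] [71,60,58] [155] [149] → 5 disks.
Total size 945 GB; any packing needs at least ⌈945/256⌉ = 4 disks.
An optimal packing achieves that bound: [169,71] [155,60,33] [150,58,47] [149,53] → 4 disks.
Excess: 5 − 4 = 1.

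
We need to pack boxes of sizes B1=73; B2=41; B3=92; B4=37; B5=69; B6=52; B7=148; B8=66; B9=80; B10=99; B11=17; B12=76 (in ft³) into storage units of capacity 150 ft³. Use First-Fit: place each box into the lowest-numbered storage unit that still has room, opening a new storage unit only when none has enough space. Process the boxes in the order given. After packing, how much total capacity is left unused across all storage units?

200

Put B1 (73 ft³) in storage unit 1; 77 ft³ remain.
Put B2 (41 ft³) in storage unit 1; 36 ft³ remain.
Put B3 (92 ft³) in storage unit 2; 58 ft³ remain.
Put B4 (37 ft³) in storage unit 2; 21 ft³ remain.
Put B5 (69 ft³) in storage unit 3; 81 ft³ remain.
Put B6 (52 ft³) in storage unit 3; 29 ft³ remain.
Put B7 (148 ft³) in storage unit 4; 2 ft³ remain.
Put B8 (66 ft³) in storage unit 5; 84 ft³ remain.
Put B9 (80 ft³) in storage unit 5; 4 ft³ remain.
Put B10 (99 ft³) in storage unit 6; 51 ft³ remain.
Put B11 (17 ft³) in storage unit 1; 19 ft³ remain.
Put B12 (76 ft³) in storage unit 7; 74 ft³ remain.
7 storage units × 150 ft³ = 1050 ft³; used 850 ft³; unused 200 ft³.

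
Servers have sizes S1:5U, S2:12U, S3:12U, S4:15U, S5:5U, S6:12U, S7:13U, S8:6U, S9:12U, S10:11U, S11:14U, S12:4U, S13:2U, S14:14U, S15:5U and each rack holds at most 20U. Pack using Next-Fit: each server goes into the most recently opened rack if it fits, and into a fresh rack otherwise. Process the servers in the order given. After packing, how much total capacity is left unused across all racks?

S1 (5U) → rack 1 (remaining 15U)
S2 (12U) → rack 1 (remaining 3U)
S3 (12U) → rack 2 (remaining 8U)
S4 (15U) → rack 3 (remaining 5U)
S5 (5U) → rack 3 (remaining 0U)
S6 (12U) → rack 4 (remaining 8U)
S7 (13U) → rack 5 (remaining 7U)
S8 (6U) → rack 5 (remaining 1U)
S9 (12U) → rack 6 (remaining 8U)
S10 (11U) → rack 7 (remaining 9U)
S11 (14U) → rack 8 (remaining 6U)
S12 (4U) → rack 8 (remaining 2U)
S13 (2U) → rack 8 (remaining 0U)
S14 (14U) → rack 9 (remaining 6U)
S15 (5U) → rack 9 (remaining 1U)
9 racks × 20U = 180U; used 142U; unused 38U.

38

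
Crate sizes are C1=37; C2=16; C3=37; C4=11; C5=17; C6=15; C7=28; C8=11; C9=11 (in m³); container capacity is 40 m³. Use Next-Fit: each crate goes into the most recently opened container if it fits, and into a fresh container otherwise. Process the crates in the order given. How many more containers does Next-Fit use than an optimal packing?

Next-Fit: [37] [16] [37] [11,17] [15] [28,11] [11] → 7 containers.
Total size 183 m³; any packing needs at least ⌈183/40⌉ = 5 containers.
An optimal packing achieves that bound: [37] [37] [28,11] [17,16] [15,11,11] → 5 containers.
Excess: 7 − 5 = 2.

2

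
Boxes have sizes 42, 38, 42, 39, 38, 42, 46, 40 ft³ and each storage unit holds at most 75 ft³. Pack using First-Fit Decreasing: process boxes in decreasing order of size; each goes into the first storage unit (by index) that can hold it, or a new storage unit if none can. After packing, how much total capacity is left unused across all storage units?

Sorted descending: 46, 42, 42, 42, 40, 39, 38, 38.
Put 46 ft³ in storage unit 1; 29 ft³ remain.
Put 42 ft³ in storage unit 2; 33 ft³ remain.
Put 42 ft³ in storage unit 3; 33 ft³ remain.
Put 42 ft³ in storage unit 4; 33 ft³ remain.
Put 40 ft³ in storage unit 5; 35 ft³ remain.
Put 39 ft³ in storage unit 6; 36 ft³ remain.
Put 38 ft³ in storage unit 7; 37 ft³ remain.
Put 38 ft³ in storage unit 8; 37 ft³ remain.
8 storage units × 75 ft³ = 600 ft³; used 327 ft³; unused 273 ft³.

273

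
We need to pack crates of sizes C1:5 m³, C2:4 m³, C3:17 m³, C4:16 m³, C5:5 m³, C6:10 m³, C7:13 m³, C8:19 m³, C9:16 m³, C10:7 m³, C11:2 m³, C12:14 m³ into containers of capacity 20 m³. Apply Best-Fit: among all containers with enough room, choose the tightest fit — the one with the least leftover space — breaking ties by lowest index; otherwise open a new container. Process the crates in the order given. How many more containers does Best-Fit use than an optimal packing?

1

Best-Fit: [5,4,5] [17,2] [16] [10] [13,7] [19] [16] [14] → 8 containers.
Total size 128 m³; any packing needs at least ⌈128/20⌉ = 7 containers.
An optimal packing achieves that bound: [19] [17,2] [16,4] [16] [14,5] [13,7] [10,5] → 7 containers.
Excess: 8 − 7 = 1.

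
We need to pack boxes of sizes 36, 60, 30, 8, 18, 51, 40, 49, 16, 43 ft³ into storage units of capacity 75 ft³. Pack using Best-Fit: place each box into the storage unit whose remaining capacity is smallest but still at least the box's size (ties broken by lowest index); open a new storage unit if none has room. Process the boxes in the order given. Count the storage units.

6 storage units

storage unit 1: place 36 ft³, 39 ft³ left
storage unit 2: place 60 ft³, 15 ft³ left
storage unit 1: place 30 ft³, 9 ft³ left
storage unit 1: place 8 ft³, 1 ft³ left
storage unit 3: place 18 ft³, 57 ft³ left
storage unit 3: place 51 ft³, 6 ft³ left
storage unit 4: place 40 ft³, 35 ft³ left
storage unit 5: place 49 ft³, 26 ft³ left
storage unit 5: place 16 ft³, 10 ft³ left
storage unit 6: place 43 ft³, 32 ft³ left
Final storage units: [36,30,8] [60] [18,51] [40] [49,16] [43].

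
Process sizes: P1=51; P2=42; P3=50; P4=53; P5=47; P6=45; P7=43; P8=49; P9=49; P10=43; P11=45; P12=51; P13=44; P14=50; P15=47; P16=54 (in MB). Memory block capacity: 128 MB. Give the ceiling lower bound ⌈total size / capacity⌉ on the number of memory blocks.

Total size = 51 + 42 + 50 + 53 + 47 + 45 + 43 + 49 + 49 + 43 + 45 + 51 + 44 + 50 + 47 + 54 = 763 MB.
⌈763 / 128⌉ = 6.

6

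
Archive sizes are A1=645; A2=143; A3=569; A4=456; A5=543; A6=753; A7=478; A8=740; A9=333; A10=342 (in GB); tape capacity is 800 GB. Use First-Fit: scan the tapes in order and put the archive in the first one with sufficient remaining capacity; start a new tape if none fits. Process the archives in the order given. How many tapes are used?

A1 (645 GB) → tape 1 (remaining 155 GB)
A2 (143 GB) → tape 1 (remaining 12 GB)
A3 (569 GB) → tape 2 (remaining 231 GB)
A4 (456 GB) → tape 3 (remaining 344 GB)
A5 (543 GB) → tape 4 (remaining 257 GB)
A6 (753 GB) → tape 5 (remaining 47 GB)
A7 (478 GB) → tape 6 (remaining 322 GB)
A8 (740 GB) → tape 7 (remaining 60 GB)
A9 (333 GB) → tape 3 (remaining 11 GB)
A10 (342 GB) → tape 8 (remaining 458 GB)

8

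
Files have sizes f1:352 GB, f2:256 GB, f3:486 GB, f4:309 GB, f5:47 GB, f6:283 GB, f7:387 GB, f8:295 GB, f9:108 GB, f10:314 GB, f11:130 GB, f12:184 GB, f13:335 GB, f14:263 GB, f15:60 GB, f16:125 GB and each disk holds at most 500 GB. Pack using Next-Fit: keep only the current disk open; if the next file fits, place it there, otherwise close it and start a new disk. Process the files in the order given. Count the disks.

Put f1 (352 GB) in disk 1; 148 GB remain.
Put f2 (256 GB) in disk 2; 244 GB remain.
Put f3 (486 GB) in disk 3; 14 GB remain.
Put f4 (309 GB) in disk 4; 191 GB remain.
Put f5 (47 GB) in disk 4; 144 GB remain.
Put f6 (283 GB) in disk 5; 217 GB remain.
Put f7 (387 GB) in disk 6; 113 GB remain.
Put f8 (295 GB) in disk 7; 205 GB remain.
Put f9 (108 GB) in disk 7; 97 GB remain.
Put f10 (314 GB) in disk 8; 186 GB remain.
Put f11 (130 GB) in disk 8; 56 GB remain.
Put f12 (184 GB) in disk 9; 316 GB remain.
Put f13 (335 GB) in disk 10; 165 GB remain.
Put f14 (263 GB) in disk 11; 237 GB remain.
Put f15 (60 GB) in disk 11; 177 GB remain.
Put f16 (125 GB) in disk 11; 52 GB remain.

11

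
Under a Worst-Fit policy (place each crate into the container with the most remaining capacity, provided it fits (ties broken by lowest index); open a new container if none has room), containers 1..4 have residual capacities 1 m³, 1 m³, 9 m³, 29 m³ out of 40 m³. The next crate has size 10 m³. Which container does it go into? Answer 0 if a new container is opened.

4

Containers with room: container 4 (29 m³).
Most room is container 4 with 29 m³ free.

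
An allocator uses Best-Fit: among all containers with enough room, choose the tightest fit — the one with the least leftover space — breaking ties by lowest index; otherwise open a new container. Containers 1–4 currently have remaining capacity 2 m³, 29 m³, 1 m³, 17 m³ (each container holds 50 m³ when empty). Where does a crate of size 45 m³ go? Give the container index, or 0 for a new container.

0

No container has ≥ 45 m³ free, so a new container is opened.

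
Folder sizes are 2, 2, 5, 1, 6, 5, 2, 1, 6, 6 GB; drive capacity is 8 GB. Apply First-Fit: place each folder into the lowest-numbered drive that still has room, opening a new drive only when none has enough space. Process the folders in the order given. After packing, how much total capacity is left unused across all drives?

Put 2 GB in drive 1; 6 GB remain.
Put 2 GB in drive 1; 4 GB remain.
Put 5 GB in drive 2; 3 GB remain.
Put 1 GB in drive 1; 3 GB remain.
Put 6 GB in drive 3; 2 GB remain.
Put 5 GB in drive 4; 3 GB remain.
Put 2 GB in drive 1; 1 GB remain.
Put 1 GB in drive 1; 0 GB remain.
Put 6 GB in drive 5; 2 GB remain.
Put 6 GB in drive 6; 2 GB remain.
6 drives × 8 GB = 48 GB; used 36 GB; unused 12 GB.

12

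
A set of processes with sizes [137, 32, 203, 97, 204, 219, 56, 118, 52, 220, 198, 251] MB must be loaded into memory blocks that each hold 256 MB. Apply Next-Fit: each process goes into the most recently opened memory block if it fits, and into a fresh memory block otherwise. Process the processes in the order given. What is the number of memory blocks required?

memory block 1: place 137 MB, 119 MB left
memory block 1: place 32 MB, 87 MB left
memory block 2: place 203 MB, 53 MB left
memory block 3: place 97 MB, 159 MB left
memory block 4: place 204 MB, 52 MB left
memory block 5: place 219 MB, 37 MB left
memory block 6: place 56 MB, 200 MB left
memory block 6: place 118 MB, 82 MB left
memory block 6: place 52 MB, 30 MB left
memory block 7: place 220 MB, 36 MB left
memory block 8: place 198 MB, 58 MB left
memory block 9: place 251 MB, 5 MB left

9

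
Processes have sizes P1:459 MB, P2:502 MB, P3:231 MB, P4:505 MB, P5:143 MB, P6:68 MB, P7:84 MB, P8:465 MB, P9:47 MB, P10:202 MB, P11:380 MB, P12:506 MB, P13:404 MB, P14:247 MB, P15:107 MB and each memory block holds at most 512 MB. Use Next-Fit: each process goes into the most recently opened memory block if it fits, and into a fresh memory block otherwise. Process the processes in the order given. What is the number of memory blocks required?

11 memory blocks

memory block 1: place P1 (459 MB), 53 MB left
memory block 2: place P2 (502 MB), 10 MB left
memory block 3: place P3 (231 MB), 281 MB left
memory block 4: place P4 (505 MB), 7 MB left
memory block 5: place P5 (143 MB), 369 MB left
memory block 5: place P6 (68 MB), 301 MB left
memory block 5: place P7 (84 MB), 217 MB left
memory block 6: place P8 (465 MB), 47 MB left
memory block 6: place P9 (47 MB), 0 MB left
memory block 7: place P10 (202 MB), 310 MB left
memory block 8: place P11 (380 MB), 132 MB left
memory block 9: place P12 (506 MB), 6 MB left
memory block 10: place P13 (404 MB), 108 MB left
memory block 11: place P14 (247 MB), 265 MB left
memory block 11: place P15 (107 MB), 158 MB left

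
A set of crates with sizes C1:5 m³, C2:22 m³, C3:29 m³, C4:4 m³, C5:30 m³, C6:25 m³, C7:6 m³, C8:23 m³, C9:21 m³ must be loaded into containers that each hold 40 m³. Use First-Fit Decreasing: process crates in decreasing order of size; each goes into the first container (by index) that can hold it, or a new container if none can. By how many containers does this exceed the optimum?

0

First-Fit Decreasing: [30,6,4] [29,5] [25] [23] [22] [21] → 6 containers.
6 crates exceed 20 m³ (half the capacity), and no two of those can share a container, so at least 6 containers are needed.
So 6 is already optimal.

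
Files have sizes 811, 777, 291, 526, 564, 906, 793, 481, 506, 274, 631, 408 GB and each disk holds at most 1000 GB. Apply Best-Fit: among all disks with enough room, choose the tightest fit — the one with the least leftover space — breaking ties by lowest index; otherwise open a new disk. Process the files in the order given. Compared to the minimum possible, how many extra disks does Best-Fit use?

1

Best-Fit: [811] [777] [291,526] [564,274] [906] [793] [481,506] [631] [408] → 9 disks.
8 files exceed 500 GB (half the capacity), and no two of those can share a disk, so at least 8 disks are needed.
An optimal packing achieves that bound: [906] [811] [793] [777] [631,291] [564,408] [526,274] [506,481] → 8 disks.
Excess: 9 − 8 = 1.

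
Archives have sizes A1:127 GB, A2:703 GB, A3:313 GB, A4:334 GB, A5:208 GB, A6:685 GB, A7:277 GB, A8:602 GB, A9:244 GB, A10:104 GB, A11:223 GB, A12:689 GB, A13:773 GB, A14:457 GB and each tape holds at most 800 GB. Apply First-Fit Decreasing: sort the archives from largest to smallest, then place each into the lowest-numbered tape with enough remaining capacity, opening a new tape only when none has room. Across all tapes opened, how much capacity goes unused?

Sorted descending: 773, 703, 689, 685, 602, 457, 334, 313, 277, 244, 223, 208, 127, 104.
Put 773 GB in tape 1; 27 GB remain.
Put 703 GB in tape 2; 97 GB remain.
Put 689 GB in tape 3; 111 GB remain.
Put 685 GB in tape 4; 115 GB remain.
Put 602 GB in tape 5; 198 GB remain.
Put 457 GB in tape 6; 343 GB remain.
Put 334 GB in tape 6; 9 GB remain.
Put 313 GB in tape 7; 487 GB remain.
Put 277 GB in tape 7; 210 GB remain.
Put 244 GB in tape 8; 556 GB remain.
Put 223 GB in tape 8; 333 GB remain.
Put 208 GB in tape 7; 2 GB remain.
Put 127 GB in tape 5; 71 GB remain.
Put 104 GB in tape 3; 7 GB remain.
8 tapes × 800 GB = 6400 GB; used 5739 GB; unused 661 GB.

661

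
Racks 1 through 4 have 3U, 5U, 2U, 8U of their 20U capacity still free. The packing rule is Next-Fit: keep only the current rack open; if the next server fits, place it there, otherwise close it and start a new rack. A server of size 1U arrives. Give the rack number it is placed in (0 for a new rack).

4

Next-Fit only looks at rack 4, which has 8U free.
1U fits there.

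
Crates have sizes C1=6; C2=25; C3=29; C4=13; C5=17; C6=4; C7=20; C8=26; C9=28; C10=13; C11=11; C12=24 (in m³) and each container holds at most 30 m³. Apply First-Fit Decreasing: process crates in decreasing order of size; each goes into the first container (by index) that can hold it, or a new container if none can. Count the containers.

Sorted descending: 29, 28, 26, 25, 24, 20, 17, 13, 13, 11, 6, 4.
29 m³ → container 1 (remaining 1 m³)
28 m³ → container 2 (remaining 2 m³)
26 m³ → container 3 (remaining 4 m³)
25 m³ → container 4 (remaining 5 m³)
24 m³ → container 5 (remaining 6 m³)
20 m³ → container 6 (remaining 10 m³)
17 m³ → container 7 (remaining 13 m³)
13 m³ → container 7 (remaining 0 m³)
13 m³ → container 8 (remaining 17 m³)
11 m³ → container 8 (remaining 6 m³)
6 m³ → container 5 (remaining 0 m³)
4 m³ → container 3 (remaining 0 m³)
Final containers: [29] [28] [26,4] [25] [24,6] [20] [17,13] [13,11].

8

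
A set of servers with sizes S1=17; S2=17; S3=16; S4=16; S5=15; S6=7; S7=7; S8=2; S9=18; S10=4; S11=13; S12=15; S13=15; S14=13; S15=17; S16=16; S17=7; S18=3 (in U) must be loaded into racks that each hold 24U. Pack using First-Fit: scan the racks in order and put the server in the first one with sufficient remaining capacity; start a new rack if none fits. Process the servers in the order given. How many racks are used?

rack 1: place S1 (17U), 7U left
rack 2: place S2 (17U), 7U left
rack 3: place S3 (16U), 8U left
rack 4: place S4 (16U), 8U left
rack 5: place S5 (15U), 9U left
rack 1: place S6 (7U), 0U left
rack 2: place S7 (7U), 0U left
rack 3: place S8 (2U), 6U left
rack 6: place S9 (18U), 6U left
rack 3: place S10 (4U), 2U left
rack 7: place S11 (13U), 11U left
rack 8: place S12 (15U), 9U left
rack 9: place S13 (15U), 9U left
rack 10: place S14 (13U), 11U left
rack 11: place S15 (17U), 7U left
rack 12: place S16 (16U), 8U left
rack 4: place S17 (7U), 1U left
rack 5: place S18 (3U), 6U left
Final racks: [17,7] [17,7] [16,2,4] [16,7] [15,3] [18] [13] [15] [15] [13] [17] [16].

12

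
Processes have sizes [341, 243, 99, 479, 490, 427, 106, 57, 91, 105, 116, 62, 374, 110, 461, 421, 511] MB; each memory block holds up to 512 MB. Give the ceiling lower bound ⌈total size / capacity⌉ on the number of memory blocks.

Total size = 341 + 243 + 99 + 479 + 490 + 427 + 106 + 57 + 91 + 105 + 116 + 62 + 374 + 110 + 461 + 421 + 511 = 4493 MB.
⌈4493 / 512⌉ = 9.

9 memory blocks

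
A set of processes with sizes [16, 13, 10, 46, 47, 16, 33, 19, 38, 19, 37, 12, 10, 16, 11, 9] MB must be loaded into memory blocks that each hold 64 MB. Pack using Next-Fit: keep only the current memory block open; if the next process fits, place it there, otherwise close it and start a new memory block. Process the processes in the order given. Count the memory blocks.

memory block 1: place 16 MB, 48 MB left
memory block 1: place 13 MB, 35 MB left
memory block 1: place 10 MB, 25 MB left
memory block 2: place 46 MB, 18 MB left
memory block 3: place 47 MB, 17 MB left
memory block 3: place 16 MB, 1 MB left
memory block 4: place 33 MB, 31 MB left
memory block 4: place 19 MB, 12 MB left
memory block 5: place 38 MB, 26 MB left
memory block 5: place 19 MB, 7 MB left
memory block 6: place 37 MB, 27 MB left
memory block 6: place 12 MB, 15 MB left
memory block 6: place 10 MB, 5 MB left
memory block 7: place 16 MB, 48 MB left
memory block 7: place 11 MB, 37 MB left
memory block 7: place 9 MB, 28 MB left
Final memory blocks: [16,13,10] [46] [47,16] [33,19] [38,19] [37,12,10] [16,11,9].

7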